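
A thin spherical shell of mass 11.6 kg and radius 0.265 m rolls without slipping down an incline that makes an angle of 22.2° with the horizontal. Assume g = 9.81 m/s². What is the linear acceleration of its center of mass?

a ≈ 2.22 m/s²

Translation along the incline: Mg sinθ − f = Ma.
Rotation about the center: fR = Iα with I = (2/3)MR². No-slip gives a = αR, so f = (I/R²)a = (2/3)M a.
Substituting: Mg sinθ = (1 + 0.6667)Ma, so a = g sinθ/(1 + 0.6667) = (9.81) sin 22.2° / 1.667 = 2.224 m/s².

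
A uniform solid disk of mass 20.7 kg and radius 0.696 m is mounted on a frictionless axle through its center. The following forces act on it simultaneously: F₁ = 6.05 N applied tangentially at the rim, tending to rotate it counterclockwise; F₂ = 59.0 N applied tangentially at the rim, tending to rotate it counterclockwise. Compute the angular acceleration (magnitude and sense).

α ≈ 9.03 rad/s², counterclockwise

I = ½MR² = (1/2)(20.7)(0.696)² = 5.014 kg·m².
Taking counterclockwise as positive: τ₁ = +(6.05)(0.696) = +4.211 N·m; τ₂ = +(59.0)(0.696) = +41.06 N·m.
Net torque τ = 45.27 N·m.
α = τ/I = 45.27/5.014 = 9.030 rad/s².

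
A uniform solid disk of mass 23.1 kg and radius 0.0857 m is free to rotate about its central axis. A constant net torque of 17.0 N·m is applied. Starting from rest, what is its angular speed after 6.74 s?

I = ½MR² = (1/2)(23.1)(0.0857)² = 0.08483 kg·m².
α = τ/I = 17.0/0.08483 = 200.4 rad/s².
ω = ω₀ + αt = 0 + (200.4)(6.74) = 1351 rad/s.

ω ≈ 1350 rad/s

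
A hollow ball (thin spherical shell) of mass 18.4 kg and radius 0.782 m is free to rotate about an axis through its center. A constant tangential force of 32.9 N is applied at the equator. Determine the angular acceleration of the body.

α ≈ 3.43 rad/s²

I = (2/3)MR² = (2/3)(18.4)(0.782)² = 7.501 kg·m².
τ = F R = (32.9)(0.782) = 25.73 N·m.
Newton's second law for rotation, τ = Iα, gives α = τ/I = 25.73/7.501 = 3.430 rad/s².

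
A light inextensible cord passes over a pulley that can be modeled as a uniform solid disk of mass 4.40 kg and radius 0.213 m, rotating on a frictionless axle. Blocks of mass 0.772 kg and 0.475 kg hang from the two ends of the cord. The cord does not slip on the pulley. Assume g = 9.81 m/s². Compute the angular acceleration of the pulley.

α ≈ 3.97 rad/s²

I = ½MR² = (1/2)(4.40)(0.213)² = 0.09981 kg·m².
Heavier block: m₁g − T₁ = m₁a. Lighter block: T₂ − m₂g = m₂a.
Pulley: (T₁ − T₂)R = Iα = I(a/R), so T₁ − T₂ = (I/R²)a = (1/2)M_p a = 2.200·a.
Adding the three: (m₁ − m₂)g = (m₁ + m₂ + 2.200)a, so a = (0.772 − 0.475)(9.81)/(0.772 + 0.475 + 2.200) = 0.8452 m/s².
α = a/R = 0.8452/0.213 = 3.968 rad/s².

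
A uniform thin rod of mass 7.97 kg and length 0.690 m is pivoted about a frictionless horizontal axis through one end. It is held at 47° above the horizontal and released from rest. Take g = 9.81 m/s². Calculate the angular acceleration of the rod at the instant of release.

α ≈ 14.5 rad/s²

About the pivot, I = (1/3)ML² = (1/3)(7.97)(0.690)² = 1.265 kg·m².
The weight acts at the center, a distance L/2 = 0.3450 m from the pivot; τ = Mg(L/2) cos 47° = 18.40 N·m.
α = τ/I = 18.40/1.265 = 14.54 rad/s².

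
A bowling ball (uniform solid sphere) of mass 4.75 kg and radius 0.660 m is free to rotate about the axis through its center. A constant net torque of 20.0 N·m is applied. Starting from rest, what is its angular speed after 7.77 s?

ω ≈ 188 rad/s

I = (2/5)MR² = (2/5)(4.75)(0.660)² = 0.8276 kg·m².
α = τ/I = 20.0/0.8276 = 24.17 rad/s².
ω = ω₀ + αt = 0 + (24.17)(7.77) = 187.8 rad/s.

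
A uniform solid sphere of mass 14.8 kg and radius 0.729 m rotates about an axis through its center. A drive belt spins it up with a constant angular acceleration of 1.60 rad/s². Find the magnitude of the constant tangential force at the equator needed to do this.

F ≈ 6.91 N

I = (2/5)MR² = (2/5)(14.8)(0.729)² = 3.146 kg·m².
The required torque is τ = Iα = (3.146)(1.600) = 5.034 N·m.
A tangential force at the equator gives τ = FR, so F = τ/R = 5.034/0.729 = 6.905 N.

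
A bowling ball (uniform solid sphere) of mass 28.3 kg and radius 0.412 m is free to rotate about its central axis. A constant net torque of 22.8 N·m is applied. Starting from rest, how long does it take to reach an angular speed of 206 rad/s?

t ≈ 17.4 s

I = (2/5)MR² = (2/5)(28.3)(0.412)² = 1.922 kg·m².
α = τ/I = 22.8/1.922 = 11.87 rad/s².
ω = αt ⇒ t = ω/α = 206/11.87 = 17.36 s.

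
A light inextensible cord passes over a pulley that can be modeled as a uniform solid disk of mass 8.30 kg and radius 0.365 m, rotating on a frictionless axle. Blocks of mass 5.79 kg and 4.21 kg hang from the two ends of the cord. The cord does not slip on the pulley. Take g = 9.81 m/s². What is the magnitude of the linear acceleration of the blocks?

a ≈ 1.10 m/s²

I = ½MR² = (1/2)(8.30)(0.365)² = 0.5529 kg·m².
Heavier block: m₁g − T₁ = m₁a. Lighter block: T₂ − m₂g = m₂a.
Pulley: (T₁ − T₂)R = Iα = I(a/R), so T₁ − T₂ = (I/R²)a = (1/2)M_p a = 4.150·a.
Adding the three: (m₁ − m₂)g = (m₁ + m₂ + 4.150)a, so a = (5.79 − 4.21)(9.81)/(5.79 + 4.21 + 4.150) = 1.095 m/s².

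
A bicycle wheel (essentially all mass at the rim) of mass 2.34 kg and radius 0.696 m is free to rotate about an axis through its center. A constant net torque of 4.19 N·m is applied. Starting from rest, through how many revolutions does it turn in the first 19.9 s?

≈ 116 revolutions

I = MR² = (2.34)(0.696)² = 1.134 kg·m².
α = τ/I = 4.19/1.134 = 3.696 rad/s².
θ = ½αt² = ½(3.696)(19.9)² = 731.9 rad.
Revolutions = θ/(2π) = 116.5.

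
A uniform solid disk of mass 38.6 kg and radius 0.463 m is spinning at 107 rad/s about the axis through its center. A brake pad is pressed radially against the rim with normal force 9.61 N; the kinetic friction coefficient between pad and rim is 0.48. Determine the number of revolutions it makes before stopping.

≈ 1760 revolutions

I = ½MR² = (1/2)(38.6)(0.463)² = 4.137 kg·m².
Friction force f = μN = (0.48)(9.61) = 4.613 N at the rim; torque magnitude τ = fR = 2.136 N·m, opposing ω.
|α| = τ/I = 2.136/4.137 = 0.5162 rad/s² (deceleration).
ω² = ω₀² − 2|α|θ with ω = 0 ⇒ θ = ω₀²/(2|α|) = 11090 rad = 1765 rev.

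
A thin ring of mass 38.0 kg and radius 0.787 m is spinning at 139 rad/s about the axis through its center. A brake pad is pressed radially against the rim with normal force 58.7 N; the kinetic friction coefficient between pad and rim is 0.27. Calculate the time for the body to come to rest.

I = MR² = (38.0)(0.787)² = 23.54 kg·m².
Friction force f = μN = (0.27)(58.7) = 15.85 N at the rim; torque magnitude τ = fR = 12.47 N·m, opposing ω.
|α| = τ/I = 12.47/23.54 = 0.5300 rad/s² (deceleration).
0 = ω₀ − |α|t ⇒ t = ω₀/|α| = 139/0.5300 = 262.3 s.

t ≈ 262 s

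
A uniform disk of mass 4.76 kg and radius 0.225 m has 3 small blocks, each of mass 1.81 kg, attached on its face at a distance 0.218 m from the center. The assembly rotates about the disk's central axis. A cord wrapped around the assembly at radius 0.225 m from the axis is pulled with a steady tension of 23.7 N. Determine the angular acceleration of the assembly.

α ≈ 14.1 rad/s²

I_disk = ½MR² = ½(4.76)(0.225)² = 0.1205 kg·m².
I_blocks = 3·m·r² = 3(1.81)(0.218)² = 0.2581 kg·m².
Total I = 0.3785 kg·m².
τ = F r = (23.7)(0.225) = 5.332 N·m.
α = τ/I = 5.332/0.3785 = 14.09 rad/s².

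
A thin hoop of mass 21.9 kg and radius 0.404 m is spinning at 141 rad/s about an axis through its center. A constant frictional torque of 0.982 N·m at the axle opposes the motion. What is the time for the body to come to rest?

I = MR² = (21.9)(0.404)² = 3.574 kg·m².
The net torque has magnitude 0.982 N·m, opposing ω.
|α| = τ/I = 0.9820/3.574 = 0.2747 rad/s² (deceleration).
0 = ω₀ − |α|t ⇒ t = ω₀/|α| = 141/0.2747 = 513.2 s.

t ≈ 513 s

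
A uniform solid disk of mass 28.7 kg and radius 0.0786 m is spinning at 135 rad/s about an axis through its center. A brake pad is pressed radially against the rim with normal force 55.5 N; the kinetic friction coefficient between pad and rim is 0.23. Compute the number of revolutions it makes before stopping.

≈ 128 revolutions

I = ½MR² = (1/2)(28.7)(0.0786)² = 0.08865 kg·m².
Friction force f = μN = (0.23)(55.5) = 12.77 N at the rim; torque magnitude τ = fR = 1.003 N·m, opposing ω.
|α| = τ/I = 1.003/0.08865 = 11.32 rad/s² (deceleration).
ω² = ω₀² − 2|α|θ with ω = 0 ⇒ θ = ω₀²/(2|α|) = 805.2 rad = 128.1 rev.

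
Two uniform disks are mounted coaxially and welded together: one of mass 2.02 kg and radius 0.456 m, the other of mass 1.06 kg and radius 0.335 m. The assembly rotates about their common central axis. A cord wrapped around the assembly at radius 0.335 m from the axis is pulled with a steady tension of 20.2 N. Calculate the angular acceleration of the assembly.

I = ½M₁R₁² + ½M₂R₂² = ½(2.02)(0.456)² + ½(1.06)(0.335)² = 0.2695 kg·m².
τ = F r = (20.2)(0.335) = 6.767 N·m.
α = τ/I = 6.767/0.2695 = 25.11 rad/s².

α ≈ 25.1 rad/s²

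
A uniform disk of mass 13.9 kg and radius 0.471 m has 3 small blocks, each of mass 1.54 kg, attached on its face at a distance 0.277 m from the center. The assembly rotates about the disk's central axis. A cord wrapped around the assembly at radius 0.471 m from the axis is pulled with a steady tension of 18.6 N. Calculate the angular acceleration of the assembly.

α ≈ 4.62 rad/s²

I_disk = ½MR² = ½(13.9)(0.471)² = 1.542 kg·m².
I_blocks = 3·m·r² = 3(1.54)(0.277)² = 0.3545 kg·m².
Total I = 1.896 kg·m².
τ = F r = (18.6)(0.471) = 8.761 N·m.
α = τ/I = 8.761/1.896 = 4.620 rad/s².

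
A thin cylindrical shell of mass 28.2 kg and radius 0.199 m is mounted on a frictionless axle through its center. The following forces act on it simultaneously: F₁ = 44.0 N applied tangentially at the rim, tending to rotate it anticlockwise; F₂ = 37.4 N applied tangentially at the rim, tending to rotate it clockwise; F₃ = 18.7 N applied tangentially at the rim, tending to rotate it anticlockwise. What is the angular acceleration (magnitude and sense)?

α ≈ 4.51 rad/s², anticlockwise

I = MR² = (28.2)(0.199)² = 1.117 kg·m².
Taking anticlockwise as positive: τ₁ = +(44.0)(0.199) = +8.756 N·m; τ₂ = −(37.4)(0.199) = −7.443 N·m; τ₃ = +(18.7)(0.199) = +3.721 N·m.
Net torque τ = 5.035 N·m.
α = τ/I = 5.035/1.117 = 4.508 rad/s².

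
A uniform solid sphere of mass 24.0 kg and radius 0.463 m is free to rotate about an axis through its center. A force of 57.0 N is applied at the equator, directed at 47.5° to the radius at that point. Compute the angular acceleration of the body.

I = (2/5)MR² = (2/5)(24.0)(0.463)² = 2.058 kg·m².
Only the tangential component produces torque: τ = F R sinθ = (57.0)(0.463) sin 47.5° = 19.46 N·m.
Newton's second law for rotation, τ = Iα, gives α = τ/I = 19.46/2.058 = 9.455 rad/s².

α ≈ 9.45 rad/s²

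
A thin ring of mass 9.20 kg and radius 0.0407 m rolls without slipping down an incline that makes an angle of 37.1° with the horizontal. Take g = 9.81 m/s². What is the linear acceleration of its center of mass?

a ≈ 2.96 m/s²

Translation along the incline: Mg sinθ − f = Ma.
Rotation about the center: fR = Iα with I = MR². No-slip gives a = αR, so f = (I/R²)a = M a.
Substituting: Mg sinθ = (1 + 1.000)Ma, so a = g sinθ/(1 + 1.000) = (9.81) sin 37.1° / 2.000 = 2.959 m/s².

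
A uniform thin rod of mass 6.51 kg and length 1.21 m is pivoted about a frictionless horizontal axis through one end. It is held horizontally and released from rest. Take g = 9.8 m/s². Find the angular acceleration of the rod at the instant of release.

About the pivot, I = (1/3)ML² = (1/3)(6.51)(1.21)² = 3.177 kg·m².
The weight acts at the center, a distance L/2 = 0.6050 m from the pivot; τ = Mg(L/2) = 38.60 N·m.
α = τ/I = 38.60/3.177 = 12.15 rad/s².
(Equivalently α = (3g/(2L)) = 12.15 rad/s².)

α ≈ 12.1 rad/s²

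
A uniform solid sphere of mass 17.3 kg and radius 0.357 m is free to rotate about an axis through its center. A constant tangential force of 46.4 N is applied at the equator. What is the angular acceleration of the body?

α ≈ 18.8 rad/s²

I = (2/5)MR² = (2/5)(17.3)(0.357)² = 0.8819 kg·m².
τ = F R = (46.4)(0.357) = 16.56 N·m.
Newton's second law for rotation, τ = Iα, gives α = τ/I = 16.56/0.8819 = 18.78 rad/s².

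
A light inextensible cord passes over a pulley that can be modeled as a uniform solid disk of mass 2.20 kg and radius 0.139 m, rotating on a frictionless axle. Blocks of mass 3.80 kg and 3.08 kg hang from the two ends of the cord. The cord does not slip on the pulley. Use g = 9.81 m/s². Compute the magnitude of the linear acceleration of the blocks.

I = ½MR² = (1/2)(2.20)(0.139)² = 0.02125 kg·m².
Heavier block: m₁g − T₁ = m₁a. Lighter block: T₂ − m₂g = m₂a.
Pulley: (T₁ − T₂)R = Iα = I(a/R), so T₁ − T₂ = (I/R²)a = (1/2)M_p a = 1.100·a.
Adding the three: (m₁ − m₂)g = (m₁ + m₂ + 1.100)a, so a = (3.80 − 3.08)(9.81)/(3.80 + 3.08 + 1.100) = 0.8851 m/s².

a ≈ 0.885 m/s²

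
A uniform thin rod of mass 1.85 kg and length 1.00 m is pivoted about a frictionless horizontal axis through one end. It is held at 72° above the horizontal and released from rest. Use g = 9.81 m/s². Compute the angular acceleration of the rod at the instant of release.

α ≈ 4.55 rad/s²

About the pivot, I = (1/3)ML² = (1/3)(1.85)(1.00)² = 0.6167 kg·m².
The weight acts at the center, a distance L/2 = 0.5000 m from the pivot; τ = Mg(L/2) cos 72° = 2.804 N·m.
α = τ/I = 2.804/0.6167 = 4.547 rad/s².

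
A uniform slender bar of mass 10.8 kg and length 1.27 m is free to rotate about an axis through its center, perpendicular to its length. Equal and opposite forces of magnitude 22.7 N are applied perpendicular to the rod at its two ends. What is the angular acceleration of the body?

I = (1/12)ML² = (1/12)(10.8)(1.27)² = 1.452 kg·m².
The couple gives τ = F·(L/2) + F·(L/2) = F L = (22.7)(1.27) = 28.83 N·m.
From τ = Iα: α = 28.83/1.452 = 19.86 rad/s².

α ≈ 19.9 rad/s²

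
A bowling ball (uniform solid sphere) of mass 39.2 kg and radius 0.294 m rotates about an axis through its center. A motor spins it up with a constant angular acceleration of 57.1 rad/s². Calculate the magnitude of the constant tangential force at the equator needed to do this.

I = (2/5)MR² = (2/5)(39.2)(0.294)² = 1.355 kg·m².
The required torque is τ = Iα = (1.355)(57.10) = 77.39 N·m.
A tangential force at the equator gives τ = FR, so F = τ/R = 77.39/0.294 = 263.2 N.

F ≈ 263 N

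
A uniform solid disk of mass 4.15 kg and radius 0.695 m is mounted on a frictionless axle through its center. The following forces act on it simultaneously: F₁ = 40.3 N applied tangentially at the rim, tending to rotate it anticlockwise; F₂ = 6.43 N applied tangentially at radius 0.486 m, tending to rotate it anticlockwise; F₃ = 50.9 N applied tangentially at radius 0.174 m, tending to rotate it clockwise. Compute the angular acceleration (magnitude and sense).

I = ½MR² = (1/2)(4.15)(0.695)² = 1.002 kg·m².
Taking anticlockwise as positive: τ₁ = +(40.3)(0.695) = +28.01 N·m; τ₂ = +(6.43)(0.486) = +3.125 N·m; τ₃ = −(50.9)(0.174) = −8.857 N·m.
Net torque τ = 22.28 N·m.
α = τ/I = 22.28/1.002 = 22.23 rad/s².

α ≈ 22.2 rad/s², anticlockwise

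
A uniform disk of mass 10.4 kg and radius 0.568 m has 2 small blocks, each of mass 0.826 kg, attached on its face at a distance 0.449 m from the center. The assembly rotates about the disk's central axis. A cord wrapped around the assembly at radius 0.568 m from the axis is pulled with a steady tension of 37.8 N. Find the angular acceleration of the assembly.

α ≈ 10.7 rad/s²

I_disk = ½MR² = ½(10.4)(0.568)² = 1.678 kg·m².
I_blocks = 2·m·r² = 2(0.826)(0.449)² = 0.3330 kg·m².
Total I = 2.011 kg·m².
τ = F r = (37.8)(0.568) = 21.47 N·m.
α = τ/I = 21.47/2.011 = 10.68 rad/s².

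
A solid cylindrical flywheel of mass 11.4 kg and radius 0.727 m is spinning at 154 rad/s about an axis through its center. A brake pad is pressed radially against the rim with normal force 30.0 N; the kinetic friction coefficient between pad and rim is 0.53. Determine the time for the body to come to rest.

I = ½MR² = (1/2)(11.4)(0.727)² = 3.013 kg·m².
Friction force f = μN = (0.53)(30.0) = 15.90 N at the rim; torque magnitude τ = fR = 11.56 N·m, opposing ω.
|α| = τ/I = 11.56/3.013 = 3.837 rad/s² (deceleration).
0 = ω₀ − |α|t ⇒ t = ω₀/|α| = 154/3.837 = 40.14 s.

t ≈ 40.1 s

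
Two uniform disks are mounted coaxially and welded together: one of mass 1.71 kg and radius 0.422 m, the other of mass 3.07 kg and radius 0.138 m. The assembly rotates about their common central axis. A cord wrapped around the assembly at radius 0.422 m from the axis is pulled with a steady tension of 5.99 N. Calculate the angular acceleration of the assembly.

α ≈ 13.9 rad/s²

I = ½M₁R₁² + ½M₂R₂² = ½(1.71)(0.422)² + ½(3.07)(0.138)² = 0.1815 kg·m².
τ = F r = (5.99)(0.422) = 2.528 N·m.
α = τ/I = 2.528/0.1815 = 13.93 rad/s².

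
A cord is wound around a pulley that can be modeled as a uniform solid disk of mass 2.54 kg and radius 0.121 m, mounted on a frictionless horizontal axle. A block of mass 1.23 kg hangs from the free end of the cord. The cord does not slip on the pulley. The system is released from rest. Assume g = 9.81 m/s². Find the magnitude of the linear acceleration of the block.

I = ½MR² = (1/2)(2.54)(0.121)² = 0.01859 kg·m².
Block: mg − T = ma. Pulley: TR = Iα. No-slip: a = αR, so T = (I/R²)a = 1.270·a.
Then mg = (m + 1.270)a, so a = (1.23)(9.81)/(1.23 + 1.270) = 4.827 m/s².

a ≈ 4.83 m/s²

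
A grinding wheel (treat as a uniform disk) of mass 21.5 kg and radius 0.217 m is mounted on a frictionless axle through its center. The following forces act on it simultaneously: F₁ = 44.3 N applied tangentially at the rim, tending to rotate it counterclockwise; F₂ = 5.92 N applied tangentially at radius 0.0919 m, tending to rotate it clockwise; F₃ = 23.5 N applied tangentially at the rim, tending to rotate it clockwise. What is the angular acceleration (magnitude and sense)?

I = ½MR² = (1/2)(21.5)(0.217)² = 0.5062 kg·m².
Taking counterclockwise as positive: τ₁ = +(44.3)(0.217) = +9.613 N·m; τ₂ = −(5.92)(0.0919) = −0.5440 N·m; τ₃ = −(23.5)(0.217) = −5.099 N·m.
Net torque τ = 3.970 N·m.
α = τ/I = 3.970/0.5062 = 7.842 rad/s².

α ≈ 7.84 rad/s², counterclockwise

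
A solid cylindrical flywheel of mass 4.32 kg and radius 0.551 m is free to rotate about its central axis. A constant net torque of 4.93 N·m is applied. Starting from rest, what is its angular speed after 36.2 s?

I = ½MR² = (1/2)(4.32)(0.551)² = 0.6558 kg·m².
α = τ/I = 4.93/0.6558 = 7.518 rad/s².
ω = ω₀ + αt = 0 + (7.518)(36.2) = 272.1 rad/s.

ω ≈ 272 rad/s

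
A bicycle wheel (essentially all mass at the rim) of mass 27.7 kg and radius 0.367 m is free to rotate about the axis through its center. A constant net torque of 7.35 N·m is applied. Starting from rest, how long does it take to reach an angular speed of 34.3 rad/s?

I = MR² = (27.7)(0.367)² = 3.731 kg·m².
α = τ/I = 7.35/3.731 = 1.970 rad/s².
ω = αt ⇒ t = ω/α = 34.3/1.970 = 17.41 s.

t ≈ 17.4 s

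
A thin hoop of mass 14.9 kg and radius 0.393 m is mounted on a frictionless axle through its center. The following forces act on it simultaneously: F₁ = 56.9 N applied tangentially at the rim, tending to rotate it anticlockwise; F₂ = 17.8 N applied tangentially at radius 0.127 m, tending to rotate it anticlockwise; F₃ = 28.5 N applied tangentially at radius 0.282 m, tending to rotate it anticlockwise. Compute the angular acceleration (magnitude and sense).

α ≈ 14.2 rad/s², anticlockwise

I = MR² = (14.9)(0.393)² = 2.301 kg·m².
Taking anticlockwise as positive: τ₁ = +(56.9)(0.393) = +22.36 N·m; τ₂ = +(17.8)(0.127) = +2.261 N·m; τ₃ = +(28.5)(0.282) = +8.037 N·m.
Net torque τ = 32.66 N·m.
α = τ/I = 32.66/2.301 = 14.19 rad/s².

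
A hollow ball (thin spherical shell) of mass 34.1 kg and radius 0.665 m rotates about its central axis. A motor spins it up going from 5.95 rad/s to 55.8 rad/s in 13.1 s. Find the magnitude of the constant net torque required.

τ ≈ 38.3 N·m

I = (2/3)MR² = (2/3)(34.1)(0.665)² = 10.05 kg·m².
α = Δω/Δt = (55.8 − 5.95)/13.1 = 3.805 rad/s².
τ = Iα = (10.05)(3.805) = 38.26 N·m.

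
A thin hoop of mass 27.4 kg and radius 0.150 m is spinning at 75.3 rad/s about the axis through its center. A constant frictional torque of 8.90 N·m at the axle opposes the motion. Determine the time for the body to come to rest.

t ≈ 5.22 s

I = MR² = (27.4)(0.150)² = 0.6165 kg·m².
The net torque has magnitude 8.90 N·m, opposing ω.
|α| = τ/I = 8.900/0.6165 = 14.44 rad/s² (deceleration).
0 = ω₀ − |α|t ⇒ t = ω₀/|α| = 75.3/14.44 = 5.216 s.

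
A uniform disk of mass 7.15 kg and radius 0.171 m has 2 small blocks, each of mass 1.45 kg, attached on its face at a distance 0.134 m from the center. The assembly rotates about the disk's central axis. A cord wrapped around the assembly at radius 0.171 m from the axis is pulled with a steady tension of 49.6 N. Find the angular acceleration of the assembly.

α ≈ 54.2 rad/s²

I_disk = ½MR² = ½(7.15)(0.171)² = 0.1045 kg·m².
I_blocks = 2·m·r² = 2(1.45)(0.134)² = 0.05207 kg·m².
Total I = 0.1566 kg·m².
τ = F r = (49.6)(0.171) = 8.482 N·m.
α = τ/I = 8.482/0.1566 = 54.16 rad/s².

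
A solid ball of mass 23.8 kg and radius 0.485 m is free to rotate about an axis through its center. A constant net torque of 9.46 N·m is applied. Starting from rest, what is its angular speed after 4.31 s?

I = (2/5)MR² = (2/5)(23.8)(0.485)² = 2.239 kg·m².
α = τ/I = 9.46/2.239 = 4.224 rad/s².
ω = ω₀ + αt = 0 + (4.224)(4.31) = 18.21 rad/s.

ω ≈ 18.2 rad/s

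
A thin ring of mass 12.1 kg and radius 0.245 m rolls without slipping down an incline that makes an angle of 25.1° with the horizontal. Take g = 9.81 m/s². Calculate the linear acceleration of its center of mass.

Translation along the incline: Mg sinθ − f = Ma.
Rotation about the center: fR = Iα with I = MR². No-slip gives a = αR, so f = (I/R²)a = M a.
Substituting: Mg sinθ = (1 + 1.000)Ma, so a = g sinθ/(1 + 1.000) = (9.81) sin 25.1° / 2.000 = 2.081 m/s².

a ≈ 2.08 m/s²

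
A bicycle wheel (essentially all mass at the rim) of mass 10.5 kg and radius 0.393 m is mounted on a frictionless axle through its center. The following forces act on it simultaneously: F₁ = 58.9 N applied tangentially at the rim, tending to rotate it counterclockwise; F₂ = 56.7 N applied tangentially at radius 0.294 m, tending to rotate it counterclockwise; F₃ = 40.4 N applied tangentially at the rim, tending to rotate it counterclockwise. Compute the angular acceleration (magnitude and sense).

I = MR² = (10.5)(0.393)² = 1.622 kg·m².
Taking counterclockwise as positive: τ₁ = +(58.9)(0.393) = +23.15 N·m; τ₂ = +(56.7)(0.294) = +16.67 N·m; τ₃ = +(40.4)(0.393) = +15.88 N·m.
Net torque τ = 55.69 N·m.
α = τ/I = 55.69/1.622 = 34.34 rad/s².

α ≈ 34.3 rad/s², counterclockwise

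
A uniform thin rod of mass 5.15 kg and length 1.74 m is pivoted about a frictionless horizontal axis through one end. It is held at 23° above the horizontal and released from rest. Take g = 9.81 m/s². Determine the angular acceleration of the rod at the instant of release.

α ≈ 7.78 rad/s²

About the pivot, I = (1/3)ML² = (1/3)(5.15)(1.74)² = 5.197 kg·m².
The weight acts at the center, a distance L/2 = 0.8700 m from the pivot; τ = Mg(L/2) cos 23° = 40.46 N·m.
α = τ/I = 40.46/5.197 = 7.785 rad/s².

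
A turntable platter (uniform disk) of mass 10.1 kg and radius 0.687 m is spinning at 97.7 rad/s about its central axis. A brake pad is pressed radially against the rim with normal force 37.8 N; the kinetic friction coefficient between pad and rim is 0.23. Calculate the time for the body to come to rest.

I = ½MR² = (1/2)(10.1)(0.687)² = 2.383 kg·m².
Friction force f = μN = (0.23)(37.8) = 8.694 N at the rim; torque magnitude τ = fR = 5.973 N·m, opposing ω.
|α| = τ/I = 5.973/2.383 = 2.506 rad/s² (deceleration).
0 = ω₀ − |α|t ⇒ t = ω₀/|α| = 97.7/2.506 = 38.99 s.

t ≈ 39.0 s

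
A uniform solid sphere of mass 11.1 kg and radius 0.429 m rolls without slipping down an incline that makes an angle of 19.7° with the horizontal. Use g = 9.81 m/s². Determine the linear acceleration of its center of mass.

a ≈ 2.36 m/s²

Translation along the incline: Mg sinθ − f = Ma.
Rotation about the center: fR = Iα with I = (2/5)MR². No-slip gives a = αR, so f = (I/R²)a = (2/5)M a.
Substituting: Mg sinθ = (1 + 0.4000)Ma, so a = g sinθ/(1 + 0.4000) = (9.81) sin 19.7° / 1.400 = 2.362 m/s².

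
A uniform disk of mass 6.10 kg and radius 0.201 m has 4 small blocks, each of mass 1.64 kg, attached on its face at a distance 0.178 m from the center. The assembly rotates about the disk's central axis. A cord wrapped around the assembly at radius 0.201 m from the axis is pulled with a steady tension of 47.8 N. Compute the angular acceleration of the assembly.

α ≈ 29.0 rad/s²

I_disk = ½MR² = ½(6.10)(0.201)² = 0.1232 kg·m².
I_blocks = 4·m·r² = 4(1.64)(0.178)² = 0.2078 kg·m².
Total I = 0.3311 kg·m².
τ = F r = (47.8)(0.201) = 9.608 N·m.
α = τ/I = 9.608/0.3311 = 29.02 rad/s².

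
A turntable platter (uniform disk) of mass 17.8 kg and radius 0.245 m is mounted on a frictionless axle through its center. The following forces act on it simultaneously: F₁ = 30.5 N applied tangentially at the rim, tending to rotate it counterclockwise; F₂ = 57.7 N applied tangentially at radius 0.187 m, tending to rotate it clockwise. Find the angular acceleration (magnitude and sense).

I = ½MR² = (1/2)(17.8)(0.245)² = 0.5342 kg·m².
Taking counterclockwise as positive: τ₁ = +(30.5)(0.245) = +7.473 N·m; τ₂ = −(57.7)(0.187) = −10.79 N·m.
Net torque τ = -3.317 N·m.
α = τ/I = -3.317/0.5342 = -6.210 rad/s².

α ≈ 6.21 rad/s², clockwise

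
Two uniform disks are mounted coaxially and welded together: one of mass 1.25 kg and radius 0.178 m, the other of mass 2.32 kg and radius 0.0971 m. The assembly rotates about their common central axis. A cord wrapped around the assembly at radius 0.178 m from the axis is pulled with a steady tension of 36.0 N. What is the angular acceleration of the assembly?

α ≈ 208 rad/s²

I = ½M₁R₁² + ½M₂R₂² = ½(1.25)(0.178)² + ½(2.32)(0.0971)² = 0.03074 kg·m².
τ = F r = (36.0)(0.178) = 6.408 N·m.
α = τ/I = 6.408/0.03074 = 208.5 rad/s².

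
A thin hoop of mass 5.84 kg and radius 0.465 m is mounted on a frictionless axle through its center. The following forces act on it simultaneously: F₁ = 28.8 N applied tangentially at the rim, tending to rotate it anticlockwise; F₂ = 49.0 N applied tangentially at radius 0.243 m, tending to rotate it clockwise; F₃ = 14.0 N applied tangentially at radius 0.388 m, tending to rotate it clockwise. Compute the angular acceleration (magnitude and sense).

I = MR² = (5.84)(0.465)² = 1.263 kg·m².
Taking anticlockwise as positive: τ₁ = +(28.8)(0.465) = +13.39 N·m; τ₂ = −(49.0)(0.243) = −11.91 N·m; τ₃ = −(14.0)(0.388) = −5.432 N·m.
Net torque τ = -3.947 N·m.
α = τ/I = -3.947/1.263 = -3.126 rad/s².

α ≈ 3.13 rad/s², clockwise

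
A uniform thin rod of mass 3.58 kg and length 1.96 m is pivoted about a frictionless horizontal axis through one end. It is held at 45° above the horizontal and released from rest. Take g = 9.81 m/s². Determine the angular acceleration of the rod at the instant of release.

α ≈ 5.31 rad/s²

About the pivot, I = (1/3)ML² = (1/3)(3.58)(1.96)² = 4.584 kg·m².
The weight acts at the center, a distance L/2 = 0.9800 m from the pivot; τ = Mg(L/2) cos 45° = 24.34 N·m.
α = τ/I = 24.34/4.584 = 5.309 rad/s².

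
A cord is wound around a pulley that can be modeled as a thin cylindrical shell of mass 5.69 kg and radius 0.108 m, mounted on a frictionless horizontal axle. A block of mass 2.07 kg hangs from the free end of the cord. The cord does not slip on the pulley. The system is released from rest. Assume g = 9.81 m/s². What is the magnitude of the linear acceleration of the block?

a ≈ 2.62 m/s²

I = MR² = (5.69)(0.108)² = 0.06637 kg·m².
Block: mg − T = ma. Pulley: TR = Iα. No-slip: a = αR, so T = (I/R²)a = 5.690·a.
Then mg = (m + 5.690)a, so a = (2.07)(9.81)/(2.07 + 5.690) = 2.617 m/s².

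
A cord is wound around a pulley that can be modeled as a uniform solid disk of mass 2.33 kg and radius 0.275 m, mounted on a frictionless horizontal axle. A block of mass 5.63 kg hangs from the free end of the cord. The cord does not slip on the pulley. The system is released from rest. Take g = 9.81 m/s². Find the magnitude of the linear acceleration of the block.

a ≈ 8.13 m/s²

I = ½MR² = (1/2)(2.33)(0.275)² = 0.08810 kg·m².
Block: mg − T = ma. Pulley: TR = Iα. No-slip: a = αR, so T = (I/R²)a = 1.165·a.
Then mg = (m + 1.165)a, so a = (5.63)(9.81)/(5.63 + 1.165) = 8.128 m/s².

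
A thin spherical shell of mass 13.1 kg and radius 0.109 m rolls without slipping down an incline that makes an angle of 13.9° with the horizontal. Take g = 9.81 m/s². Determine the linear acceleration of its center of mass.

a ≈ 1.41 m/s²

Translation along the incline: Mg sinθ − f = Ma.
Rotation about the center: fR = Iα with I = (2/3)MR². No-slip gives a = αR, so f = (I/R²)a = (2/3)M a.
Substituting: Mg sinθ = (1 + 0.6667)Ma, so a = g sinθ/(1 + 0.6667) = (9.81) sin 13.9° / 1.667 = 1.414 m/s².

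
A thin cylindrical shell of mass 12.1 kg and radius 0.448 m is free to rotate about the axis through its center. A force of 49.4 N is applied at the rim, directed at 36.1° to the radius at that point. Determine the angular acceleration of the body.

α ≈ 5.37 rad/s²

I = MR² = (12.1)(0.448)² = 2.429 kg·m².
Only the tangential component produces torque: τ = F R sinθ = (49.4)(0.448) sin 36.1° = 13.04 N·m.
Newton's second law for rotation, τ = Iα, gives α = τ/I = 13.04/2.429 = 5.369 rad/s².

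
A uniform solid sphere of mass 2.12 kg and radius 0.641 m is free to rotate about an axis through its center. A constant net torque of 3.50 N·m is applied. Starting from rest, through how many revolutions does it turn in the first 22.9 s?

≈ 419 revolutions

I = (2/5)MR² = (2/5)(2.12)(0.641)² = 0.3484 kg·m².
α = τ/I = 3.50/0.3484 = 10.05 rad/s².
θ = ½αt² = ½(10.05)(22.9)² = 2634 rad.
Revolutions = θ/(2π) = 419.2.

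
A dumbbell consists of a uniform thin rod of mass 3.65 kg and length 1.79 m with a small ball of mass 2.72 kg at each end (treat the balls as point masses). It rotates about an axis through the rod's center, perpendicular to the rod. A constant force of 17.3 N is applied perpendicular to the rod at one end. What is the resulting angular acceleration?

α ≈ 2.90 rad/s²

I_rod = (1/12)ML² = (1/12)(3.65)(1.79)² = 0.9746 kg·m².
I_balls = 2·m·(L/2)² = 2(2.72)(0.8950)² = 4.358 kg·m².
Total I = 5.332 kg·m².
τ = F·(L/2) = (17.3)(0.895) = 15.48 N·m.
α = τ/I = 15.48/5.332 = 2.904 rad/s².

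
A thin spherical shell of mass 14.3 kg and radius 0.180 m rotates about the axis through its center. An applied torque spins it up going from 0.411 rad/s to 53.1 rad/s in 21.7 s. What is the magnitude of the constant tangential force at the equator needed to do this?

I = (2/3)MR² = (2/3)(14.3)(0.180)² = 0.3089 kg·m².
α = Δω/Δt = (53.1 − 0.411)/21.7 = 2.428 rad/s².
The required torque is τ = Iα = (0.3089)(2.428) = 0.7500 N·m.
A tangential force at the equator gives τ = FR, so F = τ/R = 0.7500/0.180 = 4.167 N.

F ≈ 4.17 N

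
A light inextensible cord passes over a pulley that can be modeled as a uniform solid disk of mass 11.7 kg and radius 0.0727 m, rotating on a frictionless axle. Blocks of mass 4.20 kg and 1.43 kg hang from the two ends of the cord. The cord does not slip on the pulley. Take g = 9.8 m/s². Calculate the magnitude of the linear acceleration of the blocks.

I = ½MR² = (1/2)(11.7)(0.0727)² = 0.03092 kg·m².
Heavier block: m₁g − T₁ = m₁a. Lighter block: T₂ − m₂g = m₂a.
Pulley: (T₁ − T₂)R = Iα = I(a/R), so T₁ − T₂ = (I/R²)a = (1/2)M_p a = 5.850·a.
Adding the three: (m₁ − m₂)g = (m₁ + m₂ + 5.850)a, so a = (4.20 − 1.43)(9.8)/(4.20 + 1.43 + 5.850) = 2.365 m/s².

a ≈ 2.36 m/s²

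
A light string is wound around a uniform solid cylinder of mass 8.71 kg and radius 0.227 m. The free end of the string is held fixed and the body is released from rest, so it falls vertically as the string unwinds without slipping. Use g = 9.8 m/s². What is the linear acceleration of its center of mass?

Translation: Mg − T = Ma. Rotation about the center: TR = Iα with I = ½MR².
With a = αR: T = (I/R²)a = (1/2)M a, so Mg = (1 + 0.5000)Ma.
a = g/(1 + 0.5000) = 9.8/1.500 = 6.533 m/s².

a ≈ 6.53 m/s²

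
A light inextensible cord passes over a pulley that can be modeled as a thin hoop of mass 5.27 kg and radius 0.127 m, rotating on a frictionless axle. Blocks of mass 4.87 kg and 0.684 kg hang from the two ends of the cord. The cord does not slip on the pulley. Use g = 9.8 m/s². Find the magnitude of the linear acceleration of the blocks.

a ≈ 3.79 m/s²

I = MR² = (5.27)(0.127)² = 0.08500 kg·m².
Heavier block: m₁g − T₁ = m₁a. Lighter block: T₂ − m₂g = m₂a.
Pulley: (T₁ − T₂)R = Iα = I(a/R), so T₁ − T₂ = (I/R²)a = 1·M_p a = 5.270·a.
Adding the three: (m₁ − m₂)g = (m₁ + m₂ + 5.270)a, so a = (4.87 − 0.684)(9.8)/(4.87 + 0.684 + 5.270) = 3.790 m/s².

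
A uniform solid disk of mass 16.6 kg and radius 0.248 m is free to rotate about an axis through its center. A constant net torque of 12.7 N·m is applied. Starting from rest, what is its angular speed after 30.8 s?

I = ½MR² = (1/2)(16.6)(0.248)² = 0.5105 kg·m².
α = τ/I = 12.7/0.5105 = 24.88 rad/s².
ω = ω₀ + αt = 0 + (24.88)(30.8) = 766.3 rad/s.

ω ≈ 766 rad/s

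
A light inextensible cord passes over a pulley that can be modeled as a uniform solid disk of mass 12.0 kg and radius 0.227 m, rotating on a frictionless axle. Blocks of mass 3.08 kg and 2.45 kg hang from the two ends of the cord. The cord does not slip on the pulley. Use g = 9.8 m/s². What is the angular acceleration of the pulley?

α ≈ 2.36 rad/s²

I = ½MR² = (1/2)(12.0)(0.227)² = 0.3092 kg·m².
Heavier block: m₁g − T₁ = m₁a. Lighter block: T₂ − m₂g = m₂a.
Pulley: (T₁ − T₂)R = Iα = I(a/R), so T₁ − T₂ = (I/R²)a = (1/2)M_p a = 6.000·a.
Adding the three: (m₁ − m₂)g = (m₁ + m₂ + 6.000)a, so a = (3.08 − 2.45)(9.8)/(3.08 + 2.45 + 6.000) = 0.5355 m/s².
α = a/R = 0.5355/0.227 = 2.359 rad/s².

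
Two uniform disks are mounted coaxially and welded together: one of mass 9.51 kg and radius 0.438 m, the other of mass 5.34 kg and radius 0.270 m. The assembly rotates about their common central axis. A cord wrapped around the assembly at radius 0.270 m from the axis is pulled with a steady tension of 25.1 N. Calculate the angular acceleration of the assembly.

I = ½M₁R₁² + ½M₂R₂² = ½(9.51)(0.438)² + ½(5.34)(0.270)² = 1.107 kg·m².
τ = F r = (25.1)(0.270) = 6.777 N·m.
α = τ/I = 6.777/1.107 = 6.123 rad/s².

α ≈ 6.12 rad/s²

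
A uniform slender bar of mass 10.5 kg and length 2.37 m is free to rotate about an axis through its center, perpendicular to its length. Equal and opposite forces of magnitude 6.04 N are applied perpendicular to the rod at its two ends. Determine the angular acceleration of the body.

I = (1/12)ML² = (1/12)(10.5)(2.37)² = 4.915 kg·m².
The couple gives τ = F·(L/2) + F·(L/2) = F L = (6.04)(2.37) = 14.31 N·m.
Newton's second law for rotation, τ = Iα, gives α = τ/I = 14.31/4.915 = 2.913 rad/s².

α ≈ 2.91 rad/s²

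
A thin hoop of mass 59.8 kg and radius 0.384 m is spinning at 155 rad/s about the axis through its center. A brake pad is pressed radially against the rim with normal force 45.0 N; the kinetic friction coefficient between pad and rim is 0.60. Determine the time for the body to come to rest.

I = MR² = (59.8)(0.384)² = 8.818 kg·m².
Friction force f = μN = (0.60)(45.0) = 27.00 N at the rim; torque magnitude τ = fR = 10.37 N·m, opposing ω.
|α| = τ/I = 10.37/8.818 = 1.176 rad/s² (deceleration).
0 = ω₀ − |α|t ⇒ t = ω₀/|α| = 155/1.176 = 131.8 s.

t ≈ 132 s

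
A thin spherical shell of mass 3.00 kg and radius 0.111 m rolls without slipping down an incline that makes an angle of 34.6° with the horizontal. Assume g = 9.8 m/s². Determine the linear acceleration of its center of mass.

Translation along the incline: Mg sinθ − f = Ma.
Rotation about the center: fR = Iα with I = (2/3)MR². No-slip gives a = αR, so f = (I/R²)a = (2/3)M a.
Substituting: Mg sinθ = (1 + 0.6667)Ma, so a = g sinθ/(1 + 0.6667) = (9.8) sin 34.6° / 1.667 = 3.339 m/s².

a ≈ 3.34 m/s²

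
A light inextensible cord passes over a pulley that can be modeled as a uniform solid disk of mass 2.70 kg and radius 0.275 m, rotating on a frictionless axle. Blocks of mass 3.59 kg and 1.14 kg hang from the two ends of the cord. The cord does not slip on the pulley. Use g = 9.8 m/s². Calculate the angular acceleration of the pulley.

I = ½MR² = (1/2)(2.70)(0.275)² = 0.1021 kg·m².
Heavier block: m₁g − T₁ = m₁a. Lighter block: T₂ − m₂g = m₂a.
Pulley: (T₁ − T₂)R = Iα = I(a/R), so T₁ − T₂ = (I/R²)a = (1/2)M_p a = 1.350·a.
Adding the three: (m₁ − m₂)g = (m₁ + m₂ + 1.350)a, so a = (3.59 − 1.14)(9.8)/(3.59 + 1.14 + 1.350) = 3.949 m/s².
α = a/R = 3.949/0.275 = 14.36 rad/s².

α ≈ 14.4 rad/s²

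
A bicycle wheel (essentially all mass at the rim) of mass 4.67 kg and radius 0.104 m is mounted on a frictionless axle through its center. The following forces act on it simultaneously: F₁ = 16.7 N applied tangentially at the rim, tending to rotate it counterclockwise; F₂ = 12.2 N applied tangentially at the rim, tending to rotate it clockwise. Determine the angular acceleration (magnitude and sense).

α ≈ 9.27 rad/s², counterclockwise

I = MR² = (4.67)(0.104)² = 0.05051 kg·m².
Taking counterclockwise as positive: τ₁ = +(16.7)(0.104) = +1.737 N·m; τ₂ = −(12.2)(0.104) = −1.269 N·m.
Net torque τ = 0.4680 N·m.
α = τ/I = 0.4680/0.05051 = 9.265 rad/s².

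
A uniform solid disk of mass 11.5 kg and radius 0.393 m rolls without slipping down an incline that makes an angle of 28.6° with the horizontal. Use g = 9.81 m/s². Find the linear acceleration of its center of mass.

Translation along the incline: Mg sinθ − f = Ma.
Rotation about the center: fR = Iα with I = ½MR². No-slip gives a = αR, so f = (I/R²)a = (1/2)M a.
Substituting: Mg sinθ = (1 + 0.5000)Ma, so a = g sinθ/(1 + 0.5000) = (9.81) sin 28.6° / 1.500 = 3.131 m/s².

a ≈ 3.13 m/s²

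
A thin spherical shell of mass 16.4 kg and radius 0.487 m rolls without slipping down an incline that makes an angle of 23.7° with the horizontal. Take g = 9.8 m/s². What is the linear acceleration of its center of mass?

Translation along the incline: Mg sinθ − f = Ma.
Rotation about the center: fR = Iα with I = (2/3)MR². No-slip gives a = αR, so f = (I/R²)a = (2/3)M a.
Substituting: Mg sinθ = (1 + 0.6667)Ma, so a = g sinθ/(1 + 0.6667) = (9.8) sin 23.7° / 1.667 = 2.363 m/s².

a ≈ 2.36 m/s²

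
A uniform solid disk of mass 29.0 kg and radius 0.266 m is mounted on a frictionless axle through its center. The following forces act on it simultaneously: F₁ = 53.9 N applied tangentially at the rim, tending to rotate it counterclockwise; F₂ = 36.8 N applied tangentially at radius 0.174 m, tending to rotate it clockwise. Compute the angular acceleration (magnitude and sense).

I = ½MR² = (1/2)(29.0)(0.266)² = 1.026 kg·m².
Taking counterclockwise as positive: τ₁ = +(53.9)(0.266) = +14.34 N·m; τ₂ = −(36.8)(0.174) = −6.403 N·m.
Net torque τ = 7.934 N·m.
α = τ/I = 7.934/1.026 = 7.733 rad/s².

α ≈ 7.73 rad/s², counterclockwise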